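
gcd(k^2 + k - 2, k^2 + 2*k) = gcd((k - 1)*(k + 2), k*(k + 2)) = k + 2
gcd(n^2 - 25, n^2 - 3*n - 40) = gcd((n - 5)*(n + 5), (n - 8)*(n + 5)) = n + 5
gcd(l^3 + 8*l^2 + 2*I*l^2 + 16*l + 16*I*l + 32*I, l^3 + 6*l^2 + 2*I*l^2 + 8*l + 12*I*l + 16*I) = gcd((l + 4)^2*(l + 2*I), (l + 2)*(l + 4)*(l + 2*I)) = l^2 + l*(4 + 2*I) + 8*I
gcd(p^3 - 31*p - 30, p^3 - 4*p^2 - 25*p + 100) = p + 5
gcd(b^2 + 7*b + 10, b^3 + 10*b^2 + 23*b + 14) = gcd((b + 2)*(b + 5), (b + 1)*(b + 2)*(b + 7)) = b + 2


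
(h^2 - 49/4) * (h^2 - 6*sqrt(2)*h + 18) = h^4 - 6*sqrt(2)*h^3 + 23*h^2/4 + 147*sqrt(2)*h/2 - 441/2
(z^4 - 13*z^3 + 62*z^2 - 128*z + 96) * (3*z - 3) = 3*z^5 - 42*z^4 + 225*z^3 - 570*z^2 + 672*z - 288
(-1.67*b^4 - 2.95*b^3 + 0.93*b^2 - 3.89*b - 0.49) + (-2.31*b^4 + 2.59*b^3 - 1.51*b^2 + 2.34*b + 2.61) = -3.98*b^4 - 0.36*b^3 - 0.58*b^2 - 1.55*b + 2.12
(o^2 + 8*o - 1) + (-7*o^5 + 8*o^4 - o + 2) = -7*o^5 + 8*o^4 + o^2 + 7*o + 1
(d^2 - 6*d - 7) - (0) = d^2 - 6*d - 7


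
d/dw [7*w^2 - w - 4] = 14*w - 1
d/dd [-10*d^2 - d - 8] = -20*d - 1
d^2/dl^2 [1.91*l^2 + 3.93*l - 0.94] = 3.82000000000000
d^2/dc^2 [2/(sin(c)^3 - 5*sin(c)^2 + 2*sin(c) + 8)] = 2*(-9*sin(c)^5 + 64*sin(c)^4 - 156*sin(c)^3 + 178*sin(c)^2 - 180*sin(c) + 88)/((sin(c) - 4)^3*(sin(c) - 2)^3*(sin(c) + 1)^2)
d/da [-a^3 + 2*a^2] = a*(4 - 3*a)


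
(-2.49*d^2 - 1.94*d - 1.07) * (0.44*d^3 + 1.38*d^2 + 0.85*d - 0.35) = -1.0956*d^5 - 4.2898*d^4 - 5.2645*d^3 - 2.2541*d^2 - 0.2305*d + 0.3745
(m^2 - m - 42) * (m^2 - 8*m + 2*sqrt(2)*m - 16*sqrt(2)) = m^4 - 9*m^3 + 2*sqrt(2)*m^3 - 34*m^2 - 18*sqrt(2)*m^2 - 68*sqrt(2)*m + 336*m + 672*sqrt(2)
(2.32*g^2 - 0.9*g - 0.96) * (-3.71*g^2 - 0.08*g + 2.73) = -8.6072*g^4 + 3.1534*g^3 + 9.9672*g^2 - 2.3802*g - 2.6208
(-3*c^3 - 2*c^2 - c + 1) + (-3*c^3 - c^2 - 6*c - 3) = -6*c^3 - 3*c^2 - 7*c - 2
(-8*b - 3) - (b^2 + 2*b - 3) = -b^2 - 10*b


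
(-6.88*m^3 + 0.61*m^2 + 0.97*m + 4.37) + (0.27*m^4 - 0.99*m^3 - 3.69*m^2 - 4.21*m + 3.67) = 0.27*m^4 - 7.87*m^3 - 3.08*m^2 - 3.24*m + 8.04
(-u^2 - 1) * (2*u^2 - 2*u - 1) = -2*u^4 + 2*u^3 - u^2 + 2*u + 1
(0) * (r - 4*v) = 0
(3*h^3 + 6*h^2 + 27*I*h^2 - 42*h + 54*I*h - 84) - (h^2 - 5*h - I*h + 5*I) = 3*h^3 + 5*h^2 + 27*I*h^2 - 37*h + 55*I*h - 84 - 5*I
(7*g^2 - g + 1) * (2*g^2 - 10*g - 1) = 14*g^4 - 72*g^3 + 5*g^2 - 9*g - 1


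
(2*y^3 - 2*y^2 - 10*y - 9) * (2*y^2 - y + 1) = 4*y^5 - 6*y^4 - 16*y^3 - 10*y^2 - y - 9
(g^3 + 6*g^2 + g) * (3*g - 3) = 3*g^4 + 15*g^3 - 15*g^2 - 3*g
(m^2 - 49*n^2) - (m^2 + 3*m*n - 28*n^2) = -3*m*n - 21*n^2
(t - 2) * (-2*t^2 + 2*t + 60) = -2*t^3 + 6*t^2 + 56*t - 120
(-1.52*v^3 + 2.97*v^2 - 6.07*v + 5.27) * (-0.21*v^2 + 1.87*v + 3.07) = 0.3192*v^5 - 3.4661*v^4 + 2.1622*v^3 - 3.3397*v^2 - 8.78*v + 16.1789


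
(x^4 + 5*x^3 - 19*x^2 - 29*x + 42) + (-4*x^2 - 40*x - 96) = x^4 + 5*x^3 - 23*x^2 - 69*x - 54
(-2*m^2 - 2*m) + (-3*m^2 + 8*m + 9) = -5*m^2 + 6*m + 9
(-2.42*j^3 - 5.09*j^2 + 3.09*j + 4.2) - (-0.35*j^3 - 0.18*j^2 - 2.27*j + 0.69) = -2.07*j^3 - 4.91*j^2 + 5.36*j + 3.51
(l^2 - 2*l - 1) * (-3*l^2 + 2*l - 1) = -3*l^4 + 8*l^3 - 2*l^2 + 1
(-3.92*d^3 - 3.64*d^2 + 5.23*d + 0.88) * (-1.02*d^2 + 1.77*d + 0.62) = 3.9984*d^5 - 3.2256*d^4 - 14.2078*d^3 + 6.1027*d^2 + 4.8002*d + 0.5456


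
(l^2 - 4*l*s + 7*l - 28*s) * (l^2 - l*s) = l^4 - 5*l^3*s + 7*l^3 + 4*l^2*s^2 - 35*l^2*s + 28*l*s^2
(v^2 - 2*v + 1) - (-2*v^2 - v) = 3*v^2 - v + 1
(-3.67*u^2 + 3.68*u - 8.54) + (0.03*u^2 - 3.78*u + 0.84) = -3.64*u^2 - 0.0999999999999996*u - 7.7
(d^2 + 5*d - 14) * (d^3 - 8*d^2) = d^5 - 3*d^4 - 54*d^3 + 112*d^2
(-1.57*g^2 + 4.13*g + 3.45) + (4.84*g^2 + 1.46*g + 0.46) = 3.27*g^2 + 5.59*g + 3.91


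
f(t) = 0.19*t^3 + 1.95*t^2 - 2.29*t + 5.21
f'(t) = 0.57*t^2 + 3.9*t - 2.29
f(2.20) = 11.63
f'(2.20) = 9.05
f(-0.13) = 5.54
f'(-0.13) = -2.79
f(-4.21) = 35.24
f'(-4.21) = -8.61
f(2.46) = 14.21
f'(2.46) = 10.75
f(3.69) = 32.86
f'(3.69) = 19.86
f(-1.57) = 12.88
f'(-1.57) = -7.01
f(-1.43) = 11.92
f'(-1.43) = -6.70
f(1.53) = 6.95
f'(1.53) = 5.01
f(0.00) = 5.21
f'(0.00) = -2.29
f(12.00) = 586.85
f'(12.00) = 126.59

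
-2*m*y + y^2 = y*(-2*m + y)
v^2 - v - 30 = (v - 6)*(v + 5)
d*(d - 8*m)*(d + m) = d^3 - 7*d^2*m - 8*d*m^2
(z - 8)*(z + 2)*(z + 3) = z^3 - 3*z^2 - 34*z - 48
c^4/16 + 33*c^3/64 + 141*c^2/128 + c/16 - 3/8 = (c/4 + 1)^2*(c - 1/2)*(c + 3/4)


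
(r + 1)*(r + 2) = r^2 + 3*r + 2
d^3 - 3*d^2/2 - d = d*(d - 2)*(d + 1/2)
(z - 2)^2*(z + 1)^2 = z^4 - 2*z^3 - 3*z^2 + 4*z + 4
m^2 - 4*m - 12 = (m - 6)*(m + 2)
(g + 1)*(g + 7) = g^2 + 8*g + 7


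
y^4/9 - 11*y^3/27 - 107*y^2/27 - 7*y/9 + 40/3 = (y/3 + 1)^2*(y - 8)*(y - 5/3)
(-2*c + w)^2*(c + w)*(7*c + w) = 28*c^4 + 4*c^3*w - 21*c^2*w^2 + 4*c*w^3 + w^4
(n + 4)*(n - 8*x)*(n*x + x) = n^3*x - 8*n^2*x^2 + 5*n^2*x - 40*n*x^2 + 4*n*x - 32*x^2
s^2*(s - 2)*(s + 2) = s^4 - 4*s^2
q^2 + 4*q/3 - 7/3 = (q - 1)*(q + 7/3)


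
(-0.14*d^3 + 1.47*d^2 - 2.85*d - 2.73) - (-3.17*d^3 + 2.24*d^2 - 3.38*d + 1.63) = 3.03*d^3 - 0.77*d^2 + 0.53*d - 4.36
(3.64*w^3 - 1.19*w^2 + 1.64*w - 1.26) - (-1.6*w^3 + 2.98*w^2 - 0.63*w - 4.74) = 5.24*w^3 - 4.17*w^2 + 2.27*w + 3.48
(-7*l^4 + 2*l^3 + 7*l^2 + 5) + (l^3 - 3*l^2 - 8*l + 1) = -7*l^4 + 3*l^3 + 4*l^2 - 8*l + 6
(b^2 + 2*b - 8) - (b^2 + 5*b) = -3*b - 8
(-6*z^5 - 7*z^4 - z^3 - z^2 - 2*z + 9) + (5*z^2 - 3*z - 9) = -6*z^5 - 7*z^4 - z^3 + 4*z^2 - 5*z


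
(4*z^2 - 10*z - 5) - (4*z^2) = -10*z - 5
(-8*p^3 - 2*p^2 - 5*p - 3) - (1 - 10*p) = -8*p^3 - 2*p^2 + 5*p - 4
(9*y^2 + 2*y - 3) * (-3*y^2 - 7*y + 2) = -27*y^4 - 69*y^3 + 13*y^2 + 25*y - 6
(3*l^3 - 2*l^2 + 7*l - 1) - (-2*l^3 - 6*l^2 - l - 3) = 5*l^3 + 4*l^2 + 8*l + 2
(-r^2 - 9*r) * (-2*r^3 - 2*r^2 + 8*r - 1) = 2*r^5 + 20*r^4 + 10*r^3 - 71*r^2 + 9*r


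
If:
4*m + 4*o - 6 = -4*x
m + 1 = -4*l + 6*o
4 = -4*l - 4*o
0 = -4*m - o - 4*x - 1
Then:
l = -10/3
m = 79/3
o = 7/3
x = -163/6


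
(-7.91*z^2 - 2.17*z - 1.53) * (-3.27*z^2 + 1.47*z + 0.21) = 25.8657*z^4 - 4.5318*z^3 + 0.1521*z^2 - 2.7048*z - 0.3213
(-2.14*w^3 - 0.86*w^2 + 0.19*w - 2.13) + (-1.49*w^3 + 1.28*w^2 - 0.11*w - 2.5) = -3.63*w^3 + 0.42*w^2 + 0.08*w - 4.63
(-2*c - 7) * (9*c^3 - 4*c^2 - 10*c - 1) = -18*c^4 - 55*c^3 + 48*c^2 + 72*c + 7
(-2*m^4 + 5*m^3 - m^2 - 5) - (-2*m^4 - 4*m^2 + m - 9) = 5*m^3 + 3*m^2 - m + 4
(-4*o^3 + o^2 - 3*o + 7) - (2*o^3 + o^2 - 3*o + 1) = 6 - 6*o^3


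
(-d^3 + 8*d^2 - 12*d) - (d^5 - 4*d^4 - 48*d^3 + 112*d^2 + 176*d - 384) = -d^5 + 4*d^4 + 47*d^3 - 104*d^2 - 188*d + 384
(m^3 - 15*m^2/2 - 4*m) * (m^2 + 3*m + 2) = m^5 - 9*m^4/2 - 49*m^3/2 - 27*m^2 - 8*m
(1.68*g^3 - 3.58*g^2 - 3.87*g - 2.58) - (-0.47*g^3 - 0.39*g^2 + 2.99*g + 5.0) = 2.15*g^3 - 3.19*g^2 - 6.86*g - 7.58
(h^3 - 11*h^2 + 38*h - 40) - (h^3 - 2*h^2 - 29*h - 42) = -9*h^2 + 67*h + 2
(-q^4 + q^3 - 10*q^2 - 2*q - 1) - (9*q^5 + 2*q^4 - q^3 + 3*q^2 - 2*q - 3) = -9*q^5 - 3*q^4 + 2*q^3 - 13*q^2 + 2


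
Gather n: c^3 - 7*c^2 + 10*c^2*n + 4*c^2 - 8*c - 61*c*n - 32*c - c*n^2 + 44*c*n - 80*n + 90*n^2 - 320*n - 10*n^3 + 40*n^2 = c^3 - 3*c^2 - 40*c - 10*n^3 + n^2*(130 - c) + n*(10*c^2 - 17*c - 400)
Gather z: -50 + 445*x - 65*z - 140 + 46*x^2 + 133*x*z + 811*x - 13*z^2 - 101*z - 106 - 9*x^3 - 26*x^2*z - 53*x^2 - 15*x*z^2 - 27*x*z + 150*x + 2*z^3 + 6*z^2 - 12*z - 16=-9*x^3 - 7*x^2 + 1406*x + 2*z^3 + z^2*(-15*x - 7) + z*(-26*x^2 + 106*x - 178) - 312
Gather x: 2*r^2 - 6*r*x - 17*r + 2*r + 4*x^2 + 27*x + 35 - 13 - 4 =2*r^2 - 15*r + 4*x^2 + x*(27 - 6*r) + 18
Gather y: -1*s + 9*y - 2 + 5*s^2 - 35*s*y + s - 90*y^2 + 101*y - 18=5*s^2 - 90*y^2 + y*(110 - 35*s) - 20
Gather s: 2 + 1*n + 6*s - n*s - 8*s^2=n - 8*s^2 + s*(6 - n) + 2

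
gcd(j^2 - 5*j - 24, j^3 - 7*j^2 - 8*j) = j - 8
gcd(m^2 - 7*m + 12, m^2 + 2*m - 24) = m - 4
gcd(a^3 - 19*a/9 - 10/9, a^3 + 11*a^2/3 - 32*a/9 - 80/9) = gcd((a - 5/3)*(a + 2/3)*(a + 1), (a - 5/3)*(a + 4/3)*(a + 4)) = a - 5/3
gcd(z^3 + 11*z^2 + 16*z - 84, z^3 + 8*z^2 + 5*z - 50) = z - 2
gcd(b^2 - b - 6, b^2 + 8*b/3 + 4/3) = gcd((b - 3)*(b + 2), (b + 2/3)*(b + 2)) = b + 2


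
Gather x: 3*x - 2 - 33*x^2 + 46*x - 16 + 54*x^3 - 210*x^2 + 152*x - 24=54*x^3 - 243*x^2 + 201*x - 42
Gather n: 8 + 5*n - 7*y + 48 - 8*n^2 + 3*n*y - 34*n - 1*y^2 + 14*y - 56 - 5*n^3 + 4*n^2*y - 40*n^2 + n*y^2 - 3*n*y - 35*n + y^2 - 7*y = -5*n^3 + n^2*(4*y - 48) + n*(y^2 - 64)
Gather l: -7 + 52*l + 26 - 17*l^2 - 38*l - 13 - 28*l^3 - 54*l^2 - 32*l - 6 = -28*l^3 - 71*l^2 - 18*l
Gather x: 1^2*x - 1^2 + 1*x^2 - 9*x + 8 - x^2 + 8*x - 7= 0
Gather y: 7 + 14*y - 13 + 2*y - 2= 16*y - 8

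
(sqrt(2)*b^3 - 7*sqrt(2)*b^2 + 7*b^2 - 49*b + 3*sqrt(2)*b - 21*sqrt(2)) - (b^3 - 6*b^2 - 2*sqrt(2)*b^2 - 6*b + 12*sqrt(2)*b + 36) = -b^3 + sqrt(2)*b^3 - 5*sqrt(2)*b^2 + 13*b^2 - 43*b - 9*sqrt(2)*b - 36 - 21*sqrt(2)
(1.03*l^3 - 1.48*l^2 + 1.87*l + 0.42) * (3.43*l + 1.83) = 3.5329*l^4 - 3.1915*l^3 + 3.7057*l^2 + 4.8627*l + 0.7686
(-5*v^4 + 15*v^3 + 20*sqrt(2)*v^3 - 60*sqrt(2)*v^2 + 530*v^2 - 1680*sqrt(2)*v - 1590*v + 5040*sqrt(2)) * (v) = -5*v^5 + 15*v^4 + 20*sqrt(2)*v^4 - 60*sqrt(2)*v^3 + 530*v^3 - 1680*sqrt(2)*v^2 - 1590*v^2 + 5040*sqrt(2)*v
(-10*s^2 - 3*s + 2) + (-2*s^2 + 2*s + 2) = -12*s^2 - s + 4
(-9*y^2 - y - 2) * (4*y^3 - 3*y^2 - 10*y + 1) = -36*y^5 + 23*y^4 + 85*y^3 + 7*y^2 + 19*y - 2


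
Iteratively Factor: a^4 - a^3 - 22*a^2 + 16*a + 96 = (a + 4)*(a^3 - 5*a^2 - 2*a + 24) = (a + 2)*(a + 4)*(a^2 - 7*a + 12) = (a - 4)*(a + 2)*(a + 4)*(a - 3)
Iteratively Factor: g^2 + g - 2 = (g + 2)*(g - 1)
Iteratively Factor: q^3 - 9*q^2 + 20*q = (q)*(q^2 - 9*q + 20) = q*(q - 4)*(q - 5)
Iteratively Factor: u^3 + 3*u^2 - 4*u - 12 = (u + 3)*(u^2 - 4) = (u - 2)*(u + 3)*(u + 2)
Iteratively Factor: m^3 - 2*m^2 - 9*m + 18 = (m - 2)*(m^2 - 9) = (m - 3)*(m - 2)*(m + 3)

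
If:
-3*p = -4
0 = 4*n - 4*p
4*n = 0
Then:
No Solution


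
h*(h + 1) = h^2 + h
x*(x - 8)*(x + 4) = x^3 - 4*x^2 - 32*x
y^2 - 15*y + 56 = (y - 8)*(y - 7)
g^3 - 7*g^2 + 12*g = g*(g - 4)*(g - 3)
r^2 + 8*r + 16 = (r + 4)^2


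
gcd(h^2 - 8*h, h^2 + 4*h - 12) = 1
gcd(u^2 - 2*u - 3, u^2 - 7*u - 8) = u + 1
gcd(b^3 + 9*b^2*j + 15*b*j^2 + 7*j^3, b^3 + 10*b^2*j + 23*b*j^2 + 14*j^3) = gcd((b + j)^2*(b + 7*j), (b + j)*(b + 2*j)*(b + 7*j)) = b^2 + 8*b*j + 7*j^2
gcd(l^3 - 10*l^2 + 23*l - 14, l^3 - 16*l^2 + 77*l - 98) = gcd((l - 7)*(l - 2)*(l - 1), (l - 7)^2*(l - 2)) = l^2 - 9*l + 14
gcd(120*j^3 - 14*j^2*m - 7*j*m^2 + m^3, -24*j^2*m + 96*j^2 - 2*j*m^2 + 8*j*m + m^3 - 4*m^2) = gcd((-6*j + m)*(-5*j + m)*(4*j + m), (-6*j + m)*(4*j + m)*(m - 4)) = 24*j^2 + 2*j*m - m^2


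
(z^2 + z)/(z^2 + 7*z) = (z + 1)/(z + 7)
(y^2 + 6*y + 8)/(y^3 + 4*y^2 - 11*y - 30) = (y + 4)/(y^2 + 2*y - 15)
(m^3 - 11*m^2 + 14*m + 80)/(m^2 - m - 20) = (m^2 - 6*m - 16)/(m + 4)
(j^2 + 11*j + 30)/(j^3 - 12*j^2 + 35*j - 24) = (j^2 + 11*j + 30)/(j^3 - 12*j^2 + 35*j - 24)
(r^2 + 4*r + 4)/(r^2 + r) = (r^2 + 4*r + 4)/(r*(r + 1))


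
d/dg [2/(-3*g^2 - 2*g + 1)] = 4*(3*g + 1)/(3*g^2 + 2*g - 1)^2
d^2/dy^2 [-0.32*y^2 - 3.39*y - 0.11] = -0.640000000000000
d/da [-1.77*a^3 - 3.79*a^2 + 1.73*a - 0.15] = -5.31*a^2 - 7.58*a + 1.73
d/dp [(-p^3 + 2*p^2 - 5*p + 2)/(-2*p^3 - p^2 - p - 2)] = (5*p^4 - 18*p^3 + 11*p^2 - 4*p + 12)/(4*p^6 + 4*p^5 + 5*p^4 + 10*p^3 + 5*p^2 + 4*p + 4)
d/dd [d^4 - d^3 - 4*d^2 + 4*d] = 4*d^3 - 3*d^2 - 8*d + 4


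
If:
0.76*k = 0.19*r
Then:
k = 0.25*r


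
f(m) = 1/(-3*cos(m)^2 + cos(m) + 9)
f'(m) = (-6*sin(m)*cos(m) + sin(m))/(-3*cos(m)^2 + cos(m) + 9)^2 = (1 - 6*cos(m))*sin(m)/(-3*cos(m)^2 + cos(m) + 9)^2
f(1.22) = 0.11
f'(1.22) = -0.01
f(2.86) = 0.19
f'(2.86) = 0.07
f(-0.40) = 0.14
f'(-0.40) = 0.03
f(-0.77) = 0.12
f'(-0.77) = 0.03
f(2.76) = 0.18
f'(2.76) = 0.08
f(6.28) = 0.14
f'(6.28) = 0.00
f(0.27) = 0.14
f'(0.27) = -0.02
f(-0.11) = 0.14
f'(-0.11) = 0.01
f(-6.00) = 0.14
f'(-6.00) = -0.03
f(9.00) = 0.18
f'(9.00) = 0.09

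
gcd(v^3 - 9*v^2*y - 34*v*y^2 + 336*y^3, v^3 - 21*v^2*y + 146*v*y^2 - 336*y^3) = v^2 - 15*v*y + 56*y^2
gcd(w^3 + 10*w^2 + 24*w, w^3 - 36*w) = w^2 + 6*w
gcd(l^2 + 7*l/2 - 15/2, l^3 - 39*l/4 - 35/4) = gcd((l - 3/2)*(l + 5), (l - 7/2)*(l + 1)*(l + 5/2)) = 1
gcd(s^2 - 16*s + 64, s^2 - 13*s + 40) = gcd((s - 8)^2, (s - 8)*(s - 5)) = s - 8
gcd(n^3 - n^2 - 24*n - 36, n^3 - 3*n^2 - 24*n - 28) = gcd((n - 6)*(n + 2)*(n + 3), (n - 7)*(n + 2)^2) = n + 2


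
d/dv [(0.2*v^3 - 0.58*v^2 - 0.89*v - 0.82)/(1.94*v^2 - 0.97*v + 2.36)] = (0.388*v^4 - 0.388*v^3 + 3.7052*v^2 + 0.444*v - 2.8958)/(3.7636*v^4 - 3.7636*v^3 + 10.0977*v^2 - 4.5784*v + 5.5696)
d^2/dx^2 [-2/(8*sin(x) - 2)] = 4*(4*sin(x)^2 + sin(x) - 8)/(4*sin(x) - 1)^3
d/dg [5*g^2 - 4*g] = 10*g - 4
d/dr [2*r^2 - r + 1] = 4*r - 1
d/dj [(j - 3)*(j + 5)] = 2*j + 2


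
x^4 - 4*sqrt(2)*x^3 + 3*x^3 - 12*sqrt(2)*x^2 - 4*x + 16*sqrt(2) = (x - 1)*(x + 2)^2*(x - 4*sqrt(2))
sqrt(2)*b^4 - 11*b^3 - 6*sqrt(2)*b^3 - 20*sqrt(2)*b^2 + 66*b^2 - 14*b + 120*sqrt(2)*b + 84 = (b - 6)*(b - 7*sqrt(2))*(b + sqrt(2))*(sqrt(2)*b + 1)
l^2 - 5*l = l*(l - 5)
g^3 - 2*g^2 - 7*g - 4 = (g - 4)*(g + 1)^2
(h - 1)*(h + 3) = h^2 + 2*h - 3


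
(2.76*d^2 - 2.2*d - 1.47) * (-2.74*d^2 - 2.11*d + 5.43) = -7.5624*d^4 + 0.204400000000002*d^3 + 23.6566*d^2 - 8.8443*d - 7.9821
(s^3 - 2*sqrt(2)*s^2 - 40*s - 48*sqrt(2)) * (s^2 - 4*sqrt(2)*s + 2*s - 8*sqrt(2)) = s^5 - 6*sqrt(2)*s^4 + 2*s^4 - 24*s^3 - 12*sqrt(2)*s^3 - 48*s^2 + 112*sqrt(2)*s^2 + 224*sqrt(2)*s + 384*s + 768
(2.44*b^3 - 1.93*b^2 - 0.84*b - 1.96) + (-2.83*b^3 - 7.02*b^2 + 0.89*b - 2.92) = -0.39*b^3 - 8.95*b^2 + 0.05*b - 4.88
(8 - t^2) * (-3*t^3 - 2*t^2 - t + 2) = 3*t^5 + 2*t^4 - 23*t^3 - 18*t^2 - 8*t + 16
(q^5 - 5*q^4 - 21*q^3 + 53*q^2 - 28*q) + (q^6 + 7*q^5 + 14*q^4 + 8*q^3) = q^6 + 8*q^5 + 9*q^4 - 13*q^3 + 53*q^2 - 28*q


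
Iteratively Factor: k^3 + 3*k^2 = (k)*(k^2 + 3*k) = k^2*(k + 3)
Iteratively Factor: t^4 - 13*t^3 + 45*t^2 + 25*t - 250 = (t - 5)*(t^3 - 8*t^2 + 5*t + 50) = (t - 5)*(t + 2)*(t^2 - 10*t + 25) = (t - 5)^2*(t + 2)*(t - 5)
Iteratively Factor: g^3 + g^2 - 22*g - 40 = (g + 2)*(g^2 - g - 20) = (g + 2)*(g + 4)*(g - 5)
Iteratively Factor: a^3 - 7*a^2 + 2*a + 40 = (a - 4)*(a^2 - 3*a - 10) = (a - 5)*(a - 4)*(a + 2)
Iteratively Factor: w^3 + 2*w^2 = (w)*(w^2 + 2*w) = w^2*(w + 2)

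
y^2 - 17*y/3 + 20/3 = (y - 4)*(y - 5/3)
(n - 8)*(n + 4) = n^2 - 4*n - 32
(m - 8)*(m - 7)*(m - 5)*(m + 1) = m^4 - 19*m^3 + 111*m^2 - 149*m - 280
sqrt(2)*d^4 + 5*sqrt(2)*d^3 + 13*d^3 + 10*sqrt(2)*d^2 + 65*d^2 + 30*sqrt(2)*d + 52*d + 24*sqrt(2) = (d + 1)*(d + 4)*(d + 6*sqrt(2))*(sqrt(2)*d + 1)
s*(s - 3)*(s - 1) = s^3 - 4*s^2 + 3*s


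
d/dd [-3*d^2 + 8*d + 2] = 8 - 6*d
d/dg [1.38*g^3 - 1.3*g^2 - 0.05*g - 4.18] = 4.14*g^2 - 2.6*g - 0.05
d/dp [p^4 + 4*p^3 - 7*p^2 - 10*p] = 4*p^3 + 12*p^2 - 14*p - 10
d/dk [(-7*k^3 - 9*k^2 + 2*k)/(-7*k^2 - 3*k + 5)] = (49*k^4 + 42*k^3 - 64*k^2 - 90*k + 10)/(49*k^4 + 42*k^3 - 61*k^2 - 30*k + 25)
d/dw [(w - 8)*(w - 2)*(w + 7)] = 3*w^2 - 6*w - 54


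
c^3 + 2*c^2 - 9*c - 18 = (c - 3)*(c + 2)*(c + 3)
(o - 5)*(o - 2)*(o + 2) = o^3 - 5*o^2 - 4*o + 20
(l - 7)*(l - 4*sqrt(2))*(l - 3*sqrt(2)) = l^3 - 7*sqrt(2)*l^2 - 7*l^2 + 24*l + 49*sqrt(2)*l - 168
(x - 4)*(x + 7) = x^2 + 3*x - 28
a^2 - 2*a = a*(a - 2)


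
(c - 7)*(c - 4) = c^2 - 11*c + 28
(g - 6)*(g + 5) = g^2 - g - 30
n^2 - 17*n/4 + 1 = (n - 4)*(n - 1/4)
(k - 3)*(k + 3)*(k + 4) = k^3 + 4*k^2 - 9*k - 36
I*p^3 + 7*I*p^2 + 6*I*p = p*(p + 6)*(I*p + I)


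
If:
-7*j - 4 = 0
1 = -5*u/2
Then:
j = -4/7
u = -2/5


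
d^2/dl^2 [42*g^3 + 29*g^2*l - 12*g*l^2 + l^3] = -24*g + 6*l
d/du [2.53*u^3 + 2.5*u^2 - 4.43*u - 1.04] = 7.59*u^2 + 5.0*u - 4.43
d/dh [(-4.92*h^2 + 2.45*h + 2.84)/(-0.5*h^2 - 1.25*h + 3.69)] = (7.375*h^2 - 33.4696*h + 12.5905)/(0.25*h^4 + 1.25*h^3 - 2.1275*h^2 - 9.225*h + 13.6161)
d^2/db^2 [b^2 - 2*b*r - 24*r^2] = 2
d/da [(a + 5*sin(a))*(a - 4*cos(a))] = (a + 5*sin(a))*(4*sin(a) + 1) + (a - 4*cos(a))*(5*cos(a) + 1)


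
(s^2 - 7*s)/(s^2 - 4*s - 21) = s/(s + 3)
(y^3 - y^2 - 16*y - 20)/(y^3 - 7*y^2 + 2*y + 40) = (y + 2)/(y - 4)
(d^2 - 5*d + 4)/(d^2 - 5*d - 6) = (-d^2 + 5*d - 4)/(-d^2 + 5*d + 6)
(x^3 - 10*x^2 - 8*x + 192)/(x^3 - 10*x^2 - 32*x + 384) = (x^2 - 2*x - 24)/(x^2 - 2*x - 48)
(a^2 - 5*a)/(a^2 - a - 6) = a*(5 - a)/(-a^2 + a + 6)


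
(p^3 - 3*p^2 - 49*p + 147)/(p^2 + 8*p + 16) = (p^3 - 3*p^2 - 49*p + 147)/(p^2 + 8*p + 16)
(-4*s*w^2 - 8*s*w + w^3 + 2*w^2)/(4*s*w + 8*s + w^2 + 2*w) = w*(-4*s + w)/(4*s + w)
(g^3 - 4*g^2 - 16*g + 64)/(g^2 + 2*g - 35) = (g^3 - 4*g^2 - 16*g + 64)/(g^2 + 2*g - 35)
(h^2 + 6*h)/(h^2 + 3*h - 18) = h/(h - 3)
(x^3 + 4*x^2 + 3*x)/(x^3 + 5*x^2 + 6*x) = (x + 1)/(x + 2)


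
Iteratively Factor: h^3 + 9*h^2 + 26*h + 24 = (h + 4)*(h^2 + 5*h + 6) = (h + 3)*(h + 4)*(h + 2)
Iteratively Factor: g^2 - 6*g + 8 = (g - 4)*(g - 2)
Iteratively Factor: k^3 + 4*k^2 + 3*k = (k + 1)*(k^2 + 3*k) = (k + 1)*(k + 3)*(k)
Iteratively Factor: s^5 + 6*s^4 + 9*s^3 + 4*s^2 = (s)*(s^4 + 6*s^3 + 9*s^2 + 4*s) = s*(s + 1)*(s^3 + 5*s^2 + 4*s) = s*(s + 1)*(s + 4)*(s^2 + s) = s^2*(s + 1)*(s + 4)*(s + 1)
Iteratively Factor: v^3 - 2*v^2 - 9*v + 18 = (v - 2)*(v^2 - 9) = (v - 3)*(v - 2)*(v + 3)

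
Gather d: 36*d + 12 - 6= 36*d + 6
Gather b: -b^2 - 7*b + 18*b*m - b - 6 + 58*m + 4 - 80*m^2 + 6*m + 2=-b^2 + b*(18*m - 8) - 80*m^2 + 64*m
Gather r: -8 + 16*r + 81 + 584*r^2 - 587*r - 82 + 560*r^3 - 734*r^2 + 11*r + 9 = 560*r^3 - 150*r^2 - 560*r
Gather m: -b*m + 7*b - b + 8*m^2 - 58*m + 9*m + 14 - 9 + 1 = 6*b + 8*m^2 + m*(-b - 49) + 6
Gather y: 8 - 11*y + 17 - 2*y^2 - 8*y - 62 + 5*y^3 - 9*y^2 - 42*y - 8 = 5*y^3 - 11*y^2 - 61*y - 45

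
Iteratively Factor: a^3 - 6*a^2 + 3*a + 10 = (a + 1)*(a^2 - 7*a + 10) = (a - 2)*(a + 1)*(a - 5)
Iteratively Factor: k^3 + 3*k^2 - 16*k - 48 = (k - 4)*(k^2 + 7*k + 12) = (k - 4)*(k + 4)*(k + 3)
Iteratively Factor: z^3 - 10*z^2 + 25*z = (z - 5)*(z^2 - 5*z) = (z - 5)^2*(z)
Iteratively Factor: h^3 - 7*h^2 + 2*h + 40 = (h - 4)*(h^2 - 3*h - 10) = (h - 4)*(h + 2)*(h - 5)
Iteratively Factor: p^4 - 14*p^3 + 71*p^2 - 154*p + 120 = (p - 3)*(p^3 - 11*p^2 + 38*p - 40) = (p - 5)*(p - 3)*(p^2 - 6*p + 8) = (p - 5)*(p - 4)*(p - 3)*(p - 2)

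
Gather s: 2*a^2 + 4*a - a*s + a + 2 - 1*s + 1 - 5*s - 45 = 2*a^2 + 5*a + s*(-a - 6) - 42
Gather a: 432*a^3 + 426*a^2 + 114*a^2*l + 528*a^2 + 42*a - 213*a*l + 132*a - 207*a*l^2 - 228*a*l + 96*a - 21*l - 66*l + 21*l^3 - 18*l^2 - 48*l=432*a^3 + a^2*(114*l + 954) + a*(-207*l^2 - 441*l + 270) + 21*l^3 - 18*l^2 - 135*l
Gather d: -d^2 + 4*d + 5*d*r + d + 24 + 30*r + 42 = -d^2 + d*(5*r + 5) + 30*r + 66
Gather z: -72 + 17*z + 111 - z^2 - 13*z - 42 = -z^2 + 4*z - 3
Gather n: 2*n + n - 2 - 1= 3*n - 3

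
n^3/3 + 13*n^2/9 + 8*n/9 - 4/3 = (n/3 + 1)*(n - 2/3)*(n + 2)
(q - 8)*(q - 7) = q^2 - 15*q + 56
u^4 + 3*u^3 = u^3*(u + 3)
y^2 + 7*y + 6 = (y + 1)*(y + 6)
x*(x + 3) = x^2 + 3*x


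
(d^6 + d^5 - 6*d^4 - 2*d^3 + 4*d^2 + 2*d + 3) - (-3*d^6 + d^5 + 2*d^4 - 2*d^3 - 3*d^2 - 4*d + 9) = 4*d^6 - 8*d^4 + 7*d^2 + 6*d - 6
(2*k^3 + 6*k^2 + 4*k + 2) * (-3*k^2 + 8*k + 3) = -6*k^5 - 2*k^4 + 42*k^3 + 44*k^2 + 28*k + 6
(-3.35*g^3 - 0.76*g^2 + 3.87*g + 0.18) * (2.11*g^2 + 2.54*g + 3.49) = -7.0685*g^5 - 10.1126*g^4 - 5.4562*g^3 + 7.5572*g^2 + 13.9635*g + 0.6282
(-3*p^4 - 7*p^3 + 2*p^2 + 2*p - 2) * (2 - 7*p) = 21*p^5 + 43*p^4 - 28*p^3 - 10*p^2 + 18*p - 4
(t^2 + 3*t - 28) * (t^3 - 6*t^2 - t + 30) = t^5 - 3*t^4 - 47*t^3 + 195*t^2 + 118*t - 840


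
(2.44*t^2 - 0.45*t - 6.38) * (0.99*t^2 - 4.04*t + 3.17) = 2.4156*t^4 - 10.3031*t^3 + 3.2366*t^2 + 24.3487*t - 20.2246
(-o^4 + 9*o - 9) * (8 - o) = o^5 - 8*o^4 - 9*o^2 + 81*o - 72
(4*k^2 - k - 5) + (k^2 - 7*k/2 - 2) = 5*k^2 - 9*k/2 - 7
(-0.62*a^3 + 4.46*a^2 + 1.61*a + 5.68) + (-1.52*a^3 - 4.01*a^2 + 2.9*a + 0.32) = -2.14*a^3 + 0.45*a^2 + 4.51*a + 6.0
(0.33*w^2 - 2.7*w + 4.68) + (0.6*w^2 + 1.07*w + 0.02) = 0.93*w^2 - 1.63*w + 4.7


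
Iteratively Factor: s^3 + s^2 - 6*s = (s + 3)*(s^2 - 2*s) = (s - 2)*(s + 3)*(s)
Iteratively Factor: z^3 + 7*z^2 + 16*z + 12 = (z + 2)*(z^2 + 5*z + 6) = (z + 2)^2*(z + 3)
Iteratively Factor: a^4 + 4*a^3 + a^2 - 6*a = (a + 3)*(a^3 + a^2 - 2*a) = (a + 2)*(a + 3)*(a^2 - a) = a*(a + 2)*(a + 3)*(a - 1)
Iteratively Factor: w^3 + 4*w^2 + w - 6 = (w + 2)*(w^2 + 2*w - 3) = (w - 1)*(w + 2)*(w + 3)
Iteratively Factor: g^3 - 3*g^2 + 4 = (g - 2)*(g^2 - g - 2) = (g - 2)*(g + 1)*(g - 2)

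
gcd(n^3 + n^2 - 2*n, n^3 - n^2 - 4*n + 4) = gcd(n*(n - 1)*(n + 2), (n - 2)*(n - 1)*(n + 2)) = n^2 + n - 2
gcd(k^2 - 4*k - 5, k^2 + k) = k + 1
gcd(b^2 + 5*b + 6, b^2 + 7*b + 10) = b + 2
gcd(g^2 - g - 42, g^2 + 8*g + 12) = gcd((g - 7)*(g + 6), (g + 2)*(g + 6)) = g + 6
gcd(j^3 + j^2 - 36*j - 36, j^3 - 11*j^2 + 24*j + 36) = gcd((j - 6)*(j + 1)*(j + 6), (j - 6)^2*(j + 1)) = j^2 - 5*j - 6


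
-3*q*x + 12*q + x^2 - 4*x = (-3*q + x)*(x - 4)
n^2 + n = n*(n + 1)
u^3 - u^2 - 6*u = u*(u - 3)*(u + 2)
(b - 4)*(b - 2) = b^2 - 6*b + 8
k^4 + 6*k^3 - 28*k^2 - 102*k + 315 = (k - 3)^2*(k + 5)*(k + 7)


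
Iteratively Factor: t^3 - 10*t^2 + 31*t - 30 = (t - 3)*(t^2 - 7*t + 10) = (t - 5)*(t - 3)*(t - 2)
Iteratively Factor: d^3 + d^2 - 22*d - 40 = (d - 5)*(d^2 + 6*d + 8) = (d - 5)*(d + 4)*(d + 2)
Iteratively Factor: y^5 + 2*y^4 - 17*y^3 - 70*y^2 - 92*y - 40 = (y - 5)*(y^4 + 7*y^3 + 18*y^2 + 20*y + 8) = (y - 5)*(y + 1)*(y^3 + 6*y^2 + 12*y + 8) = (y - 5)*(y + 1)*(y + 2)*(y^2 + 4*y + 4) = (y - 5)*(y + 1)*(y + 2)^2*(y + 2)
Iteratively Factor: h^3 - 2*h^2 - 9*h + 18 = (h - 2)*(h^2 - 9) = (h - 3)*(h - 2)*(h + 3)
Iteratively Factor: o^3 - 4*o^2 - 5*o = (o)*(o^2 - 4*o - 5) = o*(o - 5)*(o + 1)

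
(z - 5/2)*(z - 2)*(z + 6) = z^3 + 3*z^2/2 - 22*z + 30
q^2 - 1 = (q - 1)*(q + 1)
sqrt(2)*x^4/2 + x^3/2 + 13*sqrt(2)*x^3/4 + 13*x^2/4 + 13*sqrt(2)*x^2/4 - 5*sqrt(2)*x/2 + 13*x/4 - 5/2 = (x - 1/2)*(x + 5)*(x + sqrt(2)/2)*(sqrt(2)*x/2 + sqrt(2))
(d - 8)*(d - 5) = d^2 - 13*d + 40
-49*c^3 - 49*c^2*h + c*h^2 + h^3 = (-7*c + h)*(c + h)*(7*c + h)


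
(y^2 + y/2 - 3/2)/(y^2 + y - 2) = (y + 3/2)/(y + 2)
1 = 1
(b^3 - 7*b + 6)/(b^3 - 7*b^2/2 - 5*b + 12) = 2*(b^3 - 7*b + 6)/(2*b^3 - 7*b^2 - 10*b + 24)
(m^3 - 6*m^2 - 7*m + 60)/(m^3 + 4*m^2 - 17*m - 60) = (m - 5)/(m + 5)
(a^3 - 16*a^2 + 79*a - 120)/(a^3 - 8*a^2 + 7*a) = (a^3 - 16*a^2 + 79*a - 120)/(a*(a^2 - 8*a + 7))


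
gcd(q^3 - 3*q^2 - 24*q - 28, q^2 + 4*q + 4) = q^2 + 4*q + 4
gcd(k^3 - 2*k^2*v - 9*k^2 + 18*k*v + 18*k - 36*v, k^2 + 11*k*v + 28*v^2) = 1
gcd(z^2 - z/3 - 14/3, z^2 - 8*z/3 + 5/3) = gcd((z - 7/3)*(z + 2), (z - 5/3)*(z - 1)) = 1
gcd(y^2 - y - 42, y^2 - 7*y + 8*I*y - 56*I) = y - 7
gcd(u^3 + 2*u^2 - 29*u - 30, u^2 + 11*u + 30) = u + 6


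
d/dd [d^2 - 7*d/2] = 2*d - 7/2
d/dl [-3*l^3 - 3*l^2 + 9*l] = -9*l^2 - 6*l + 9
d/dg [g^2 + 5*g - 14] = 2*g + 5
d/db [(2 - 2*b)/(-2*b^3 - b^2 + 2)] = 2*(2*b^3 + b^2 - 2*b*(b - 1)*(3*b + 1) - 2)/(2*b^3 + b^2 - 2)^2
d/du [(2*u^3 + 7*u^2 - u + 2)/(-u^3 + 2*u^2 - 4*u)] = (11*u^4 - 18*u^3 - 20*u^2 - 8*u + 8)/(u^2*(u^4 - 4*u^3 + 12*u^2 - 16*u + 16))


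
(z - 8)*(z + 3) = z^2 - 5*z - 24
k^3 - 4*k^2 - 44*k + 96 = (k - 8)*(k - 2)*(k + 6)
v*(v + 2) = v^2 + 2*v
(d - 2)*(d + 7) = d^2 + 5*d - 14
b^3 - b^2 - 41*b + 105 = (b - 5)*(b - 3)*(b + 7)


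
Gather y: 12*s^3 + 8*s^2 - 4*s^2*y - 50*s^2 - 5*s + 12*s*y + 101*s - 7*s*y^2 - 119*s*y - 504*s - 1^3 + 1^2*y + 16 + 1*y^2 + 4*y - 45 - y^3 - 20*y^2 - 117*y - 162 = 12*s^3 - 42*s^2 - 408*s - y^3 + y^2*(-7*s - 19) + y*(-4*s^2 - 107*s - 112) - 192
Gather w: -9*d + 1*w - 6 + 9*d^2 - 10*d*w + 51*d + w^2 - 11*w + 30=9*d^2 + 42*d + w^2 + w*(-10*d - 10) + 24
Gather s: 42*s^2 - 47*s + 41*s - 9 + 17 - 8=42*s^2 - 6*s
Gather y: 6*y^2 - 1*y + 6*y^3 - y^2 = 6*y^3 + 5*y^2 - y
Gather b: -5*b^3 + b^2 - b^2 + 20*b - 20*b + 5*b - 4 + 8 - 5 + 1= -5*b^3 + 5*b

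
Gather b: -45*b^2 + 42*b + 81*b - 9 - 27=-45*b^2 + 123*b - 36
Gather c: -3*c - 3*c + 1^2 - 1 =-6*c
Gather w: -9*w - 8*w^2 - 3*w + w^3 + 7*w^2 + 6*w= w^3 - w^2 - 6*w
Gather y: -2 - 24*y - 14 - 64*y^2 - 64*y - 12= -64*y^2 - 88*y - 28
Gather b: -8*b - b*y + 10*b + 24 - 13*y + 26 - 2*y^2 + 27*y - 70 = b*(2 - y) - 2*y^2 + 14*y - 20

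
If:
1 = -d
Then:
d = -1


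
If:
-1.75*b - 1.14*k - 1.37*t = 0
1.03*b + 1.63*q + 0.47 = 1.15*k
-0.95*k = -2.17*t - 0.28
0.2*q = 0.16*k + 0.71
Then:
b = -7.17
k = 7.31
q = 9.40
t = 3.07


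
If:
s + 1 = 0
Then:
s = -1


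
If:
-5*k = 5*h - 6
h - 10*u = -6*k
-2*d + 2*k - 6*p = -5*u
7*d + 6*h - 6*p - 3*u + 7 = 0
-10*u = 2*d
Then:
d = -403/345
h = 1678/1725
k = 392/1725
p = 6829/10350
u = 403/1725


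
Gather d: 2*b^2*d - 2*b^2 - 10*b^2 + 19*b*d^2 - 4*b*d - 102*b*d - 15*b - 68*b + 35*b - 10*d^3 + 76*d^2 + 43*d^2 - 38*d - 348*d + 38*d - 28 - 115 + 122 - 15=-12*b^2 - 48*b - 10*d^3 + d^2*(19*b + 119) + d*(2*b^2 - 106*b - 348) - 36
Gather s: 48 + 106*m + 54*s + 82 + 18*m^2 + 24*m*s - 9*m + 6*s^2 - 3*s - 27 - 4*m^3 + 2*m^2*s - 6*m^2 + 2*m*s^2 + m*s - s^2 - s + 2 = -4*m^3 + 12*m^2 + 97*m + s^2*(2*m + 5) + s*(2*m^2 + 25*m + 50) + 105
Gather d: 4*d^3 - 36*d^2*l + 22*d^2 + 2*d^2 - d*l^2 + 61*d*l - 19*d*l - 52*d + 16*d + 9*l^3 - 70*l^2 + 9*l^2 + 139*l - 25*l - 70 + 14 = 4*d^3 + d^2*(24 - 36*l) + d*(-l^2 + 42*l - 36) + 9*l^3 - 61*l^2 + 114*l - 56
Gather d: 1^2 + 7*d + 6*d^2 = 6*d^2 + 7*d + 1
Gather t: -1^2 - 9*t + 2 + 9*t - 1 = 0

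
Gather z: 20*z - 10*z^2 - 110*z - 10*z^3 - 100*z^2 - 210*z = -10*z^3 - 110*z^2 - 300*z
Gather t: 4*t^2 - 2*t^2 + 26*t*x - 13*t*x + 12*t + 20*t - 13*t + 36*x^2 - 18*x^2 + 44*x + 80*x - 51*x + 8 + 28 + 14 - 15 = 2*t^2 + t*(13*x + 19) + 18*x^2 + 73*x + 35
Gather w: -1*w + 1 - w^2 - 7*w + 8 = -w^2 - 8*w + 9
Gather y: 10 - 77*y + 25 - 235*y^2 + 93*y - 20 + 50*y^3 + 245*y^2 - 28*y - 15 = 50*y^3 + 10*y^2 - 12*y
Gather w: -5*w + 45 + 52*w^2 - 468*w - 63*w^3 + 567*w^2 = -63*w^3 + 619*w^2 - 473*w + 45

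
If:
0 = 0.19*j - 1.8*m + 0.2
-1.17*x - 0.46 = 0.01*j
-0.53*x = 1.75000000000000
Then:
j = 340.32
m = 36.03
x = -3.30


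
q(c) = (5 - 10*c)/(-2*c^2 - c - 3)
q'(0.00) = 3.89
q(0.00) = -1.67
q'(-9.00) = -0.07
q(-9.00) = -0.61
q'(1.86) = 0.02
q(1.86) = 1.15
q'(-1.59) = -1.13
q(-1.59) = -3.23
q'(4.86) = -0.11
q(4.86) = 0.79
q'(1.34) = 0.41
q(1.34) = 1.06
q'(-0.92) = -0.02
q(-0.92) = -3.76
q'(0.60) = 2.13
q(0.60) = 0.23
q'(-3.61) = -0.46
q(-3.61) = -1.61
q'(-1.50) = -1.11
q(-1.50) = -3.33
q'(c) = (5 - 10*c)*(4*c + 1)/(-2*c^2 - c - 3)^2 - 10/(-2*c^2 - c - 3)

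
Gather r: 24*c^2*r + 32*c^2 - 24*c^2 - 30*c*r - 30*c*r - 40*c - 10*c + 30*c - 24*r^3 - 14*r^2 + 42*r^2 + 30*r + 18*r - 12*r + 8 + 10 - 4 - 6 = 8*c^2 - 20*c - 24*r^3 + 28*r^2 + r*(24*c^2 - 60*c + 36) + 8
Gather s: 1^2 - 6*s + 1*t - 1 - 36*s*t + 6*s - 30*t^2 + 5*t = -36*s*t - 30*t^2 + 6*t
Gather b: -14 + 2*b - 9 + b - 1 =3*b - 24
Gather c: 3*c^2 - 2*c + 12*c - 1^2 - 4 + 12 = 3*c^2 + 10*c + 7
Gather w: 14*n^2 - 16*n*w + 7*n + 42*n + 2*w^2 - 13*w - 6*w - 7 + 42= 14*n^2 + 49*n + 2*w^2 + w*(-16*n - 19) + 35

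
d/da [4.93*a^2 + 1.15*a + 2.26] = 9.86*a + 1.15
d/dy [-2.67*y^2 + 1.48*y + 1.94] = 1.48 - 5.34*y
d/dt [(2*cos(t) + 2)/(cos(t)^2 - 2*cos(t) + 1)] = 2*(cos(t) + 3)*sin(t)/(cos(t) - 1)^3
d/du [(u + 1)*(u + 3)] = 2*u + 4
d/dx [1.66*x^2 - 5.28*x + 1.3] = 3.32*x - 5.28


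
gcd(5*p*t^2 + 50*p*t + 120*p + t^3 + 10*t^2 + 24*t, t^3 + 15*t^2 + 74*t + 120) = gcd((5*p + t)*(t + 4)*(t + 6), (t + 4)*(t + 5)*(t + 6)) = t^2 + 10*t + 24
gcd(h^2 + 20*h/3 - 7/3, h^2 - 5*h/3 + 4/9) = h - 1/3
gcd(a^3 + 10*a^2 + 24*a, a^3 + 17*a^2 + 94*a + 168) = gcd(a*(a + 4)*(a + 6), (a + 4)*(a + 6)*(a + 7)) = a^2 + 10*a + 24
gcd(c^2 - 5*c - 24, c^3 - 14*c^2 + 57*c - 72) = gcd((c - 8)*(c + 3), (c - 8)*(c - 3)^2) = c - 8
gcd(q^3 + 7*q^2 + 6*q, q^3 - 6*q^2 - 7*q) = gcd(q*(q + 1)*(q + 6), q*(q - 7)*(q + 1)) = q^2 + q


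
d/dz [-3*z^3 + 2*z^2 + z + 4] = -9*z^2 + 4*z + 1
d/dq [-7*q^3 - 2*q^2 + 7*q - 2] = -21*q^2 - 4*q + 7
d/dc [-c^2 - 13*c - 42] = -2*c - 13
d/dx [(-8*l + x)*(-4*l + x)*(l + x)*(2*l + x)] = 72*l^3 - 4*l^2*x - 27*l*x^2 + 4*x^3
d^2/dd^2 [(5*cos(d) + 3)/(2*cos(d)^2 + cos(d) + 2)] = (-180*(1 - cos(d)^2)^2*cos(d) - 38*(1 - cos(d)^2)^2 + 51*cos(d)^2 + 37*cos(d)/2 - 9*cos(3*d)/2 + 10*cos(5*d))/(2*cos(d)^2 + cos(d) + 2)^3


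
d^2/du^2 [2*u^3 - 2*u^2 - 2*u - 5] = 12*u - 4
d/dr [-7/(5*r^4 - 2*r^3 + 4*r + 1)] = 14*(10*r^3 - 3*r^2 + 2)/(5*r^4 - 2*r^3 + 4*r + 1)^2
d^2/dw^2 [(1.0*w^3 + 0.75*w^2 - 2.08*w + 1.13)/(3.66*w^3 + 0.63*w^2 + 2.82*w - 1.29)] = (15.4818*w^6 - 229.104288*w^5 + 163.079352*w^4 + 147.413952*w^3 - 63.347076*w^2 + 43.898544*w + 7.172028)/(49.027896*w^9 + 25.317684*w^8 + 117.684738*w^7 - 12.576789*w^6 + 72.828234*w^5 - 66.392055*w^4 + 26.946702*w^3 - 27.630639*w^2 + 14.078286*w - 2.146689)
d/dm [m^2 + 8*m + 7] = 2*m + 8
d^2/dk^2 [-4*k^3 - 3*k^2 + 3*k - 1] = -24*k - 6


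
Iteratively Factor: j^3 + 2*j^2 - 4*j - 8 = (j + 2)*(j^2 - 4) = (j - 2)*(j + 2)*(j + 2)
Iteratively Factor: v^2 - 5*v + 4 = (v - 1)*(v - 4)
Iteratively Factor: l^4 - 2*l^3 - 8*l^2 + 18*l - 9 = (l - 3)*(l^3 + l^2 - 5*l + 3) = (l - 3)*(l - 1)*(l^2 + 2*l - 3) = (l - 3)*(l - 1)^2*(l + 3)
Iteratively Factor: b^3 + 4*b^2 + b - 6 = (b + 2)*(b^2 + 2*b - 3) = (b + 2)*(b + 3)*(b - 1)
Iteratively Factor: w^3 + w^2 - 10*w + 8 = (w - 2)*(w^2 + 3*w - 4) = (w - 2)*(w + 4)*(w - 1)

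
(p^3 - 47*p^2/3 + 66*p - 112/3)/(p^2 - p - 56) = (3*p^2 - 23*p + 14)/(3*(p + 7))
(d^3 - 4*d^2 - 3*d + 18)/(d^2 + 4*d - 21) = (d^2 - d - 6)/(d + 7)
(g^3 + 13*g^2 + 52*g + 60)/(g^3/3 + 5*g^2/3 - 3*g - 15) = 3*(g^2 + 8*g + 12)/(g^2 - 9)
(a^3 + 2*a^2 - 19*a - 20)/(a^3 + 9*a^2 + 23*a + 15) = (a - 4)/(a + 3)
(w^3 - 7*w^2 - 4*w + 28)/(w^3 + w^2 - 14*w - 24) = (w^2 - 9*w + 14)/(w^2 - w - 12)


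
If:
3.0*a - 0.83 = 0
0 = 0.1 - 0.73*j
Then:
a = 0.28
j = 0.14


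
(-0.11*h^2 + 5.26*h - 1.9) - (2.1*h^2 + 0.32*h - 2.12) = -2.21*h^2 + 4.94*h + 0.22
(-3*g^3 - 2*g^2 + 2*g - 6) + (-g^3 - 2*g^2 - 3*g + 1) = -4*g^3 - 4*g^2 - g - 5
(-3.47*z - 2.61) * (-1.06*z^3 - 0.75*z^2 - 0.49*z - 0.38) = 3.6782*z^4 + 5.3691*z^3 + 3.6578*z^2 + 2.5975*z + 0.9918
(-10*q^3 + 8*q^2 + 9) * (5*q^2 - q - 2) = -50*q^5 + 50*q^4 + 12*q^3 + 29*q^2 - 9*q - 18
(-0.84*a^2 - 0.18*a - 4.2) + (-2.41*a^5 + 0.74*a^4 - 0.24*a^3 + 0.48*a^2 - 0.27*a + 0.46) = -2.41*a^5 + 0.74*a^4 - 0.24*a^3 - 0.36*a^2 - 0.45*a - 3.74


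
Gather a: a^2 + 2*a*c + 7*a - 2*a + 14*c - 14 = a^2 + a*(2*c + 5) + 14*c - 14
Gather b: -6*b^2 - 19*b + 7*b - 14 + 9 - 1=-6*b^2 - 12*b - 6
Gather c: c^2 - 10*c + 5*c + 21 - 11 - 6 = c^2 - 5*c + 4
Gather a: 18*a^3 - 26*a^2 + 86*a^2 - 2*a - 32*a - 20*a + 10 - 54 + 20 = 18*a^3 + 60*a^2 - 54*a - 24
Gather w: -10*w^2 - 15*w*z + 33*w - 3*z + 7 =-10*w^2 + w*(33 - 15*z) - 3*z + 7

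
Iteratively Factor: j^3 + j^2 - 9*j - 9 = (j + 3)*(j^2 - 2*j - 3) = (j + 1)*(j + 3)*(j - 3)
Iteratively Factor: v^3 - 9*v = (v)*(v^2 - 9) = v*(v - 3)*(v + 3)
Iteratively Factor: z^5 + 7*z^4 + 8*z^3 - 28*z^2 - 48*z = (z + 2)*(z^4 + 5*z^3 - 2*z^2 - 24*z) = (z + 2)*(z + 3)*(z^3 + 2*z^2 - 8*z) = z*(z + 2)*(z + 3)*(z^2 + 2*z - 8) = z*(z - 2)*(z + 2)*(z + 3)*(z + 4)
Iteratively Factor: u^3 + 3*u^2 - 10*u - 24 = (u + 2)*(u^2 + u - 12) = (u - 3)*(u + 2)*(u + 4)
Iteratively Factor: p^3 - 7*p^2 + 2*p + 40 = (p - 4)*(p^2 - 3*p - 10) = (p - 4)*(p + 2)*(p - 5)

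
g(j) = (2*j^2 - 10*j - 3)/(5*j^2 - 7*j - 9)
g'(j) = (7 - 10*j)*(2*j^2 - 10*j - 3)/(5*j^2 - 7*j - 9)^2 + (4*j - 10)/(5*j^2 - 7*j - 9)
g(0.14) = 0.44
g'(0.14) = 0.71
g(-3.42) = 0.74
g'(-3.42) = 0.09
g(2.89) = -1.21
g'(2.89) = 2.24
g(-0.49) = -0.54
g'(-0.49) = 4.22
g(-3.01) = 0.79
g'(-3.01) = 0.13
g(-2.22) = 0.93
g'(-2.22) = 0.27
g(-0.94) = 4.09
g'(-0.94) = 26.67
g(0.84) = 0.88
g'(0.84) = 0.69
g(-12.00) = 0.51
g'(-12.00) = 0.01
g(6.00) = 0.07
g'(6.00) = 0.08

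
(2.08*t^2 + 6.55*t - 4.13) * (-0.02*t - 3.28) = -0.0416*t^3 - 6.9534*t^2 - 21.4014*t + 13.5464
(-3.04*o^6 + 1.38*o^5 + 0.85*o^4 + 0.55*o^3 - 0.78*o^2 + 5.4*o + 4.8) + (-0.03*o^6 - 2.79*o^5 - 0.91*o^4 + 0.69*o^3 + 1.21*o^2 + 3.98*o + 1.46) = -3.07*o^6 - 1.41*o^5 - 0.0600000000000001*o^4 + 1.24*o^3 + 0.43*o^2 + 9.38*o + 6.26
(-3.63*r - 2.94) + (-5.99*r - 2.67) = -9.62*r - 5.61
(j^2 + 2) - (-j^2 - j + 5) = 2*j^2 + j - 3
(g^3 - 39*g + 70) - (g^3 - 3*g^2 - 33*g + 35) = 3*g^2 - 6*g + 35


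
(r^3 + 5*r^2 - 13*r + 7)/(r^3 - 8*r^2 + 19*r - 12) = (r^2 + 6*r - 7)/(r^2 - 7*r + 12)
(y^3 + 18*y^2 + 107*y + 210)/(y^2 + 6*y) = y + 12 + 35/y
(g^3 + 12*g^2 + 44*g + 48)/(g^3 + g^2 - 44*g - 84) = (g + 4)/(g - 7)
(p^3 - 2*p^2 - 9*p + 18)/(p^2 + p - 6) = p - 3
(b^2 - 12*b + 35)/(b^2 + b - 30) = (b - 7)/(b + 6)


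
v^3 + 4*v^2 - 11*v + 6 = (v - 1)^2*(v + 6)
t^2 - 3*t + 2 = (t - 2)*(t - 1)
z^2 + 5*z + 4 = (z + 1)*(z + 4)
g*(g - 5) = g^2 - 5*g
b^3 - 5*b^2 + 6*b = b*(b - 3)*(b - 2)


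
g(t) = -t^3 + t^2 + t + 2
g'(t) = -3*t^2 + 2*t + 1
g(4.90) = -86.74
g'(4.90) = -61.23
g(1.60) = 2.06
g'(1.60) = -3.48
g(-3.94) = 74.75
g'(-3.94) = -53.45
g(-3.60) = 58.02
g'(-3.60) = -45.08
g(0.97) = 3.00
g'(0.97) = 0.12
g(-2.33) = 17.75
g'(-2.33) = -19.95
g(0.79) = 2.92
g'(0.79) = 0.71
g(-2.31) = 17.35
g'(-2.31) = -19.63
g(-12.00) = 1862.00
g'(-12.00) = -455.00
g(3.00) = -13.00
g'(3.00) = -20.00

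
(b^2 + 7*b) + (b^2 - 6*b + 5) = 2*b^2 + b + 5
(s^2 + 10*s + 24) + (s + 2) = s^2 + 11*s + 26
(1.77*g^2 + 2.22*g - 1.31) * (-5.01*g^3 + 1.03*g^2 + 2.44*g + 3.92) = -8.8677*g^5 - 9.2991*g^4 + 13.1685*g^3 + 11.0059*g^2 + 5.506*g - 5.1352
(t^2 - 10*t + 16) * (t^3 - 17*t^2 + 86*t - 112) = t^5 - 27*t^4 + 272*t^3 - 1244*t^2 + 2496*t - 1792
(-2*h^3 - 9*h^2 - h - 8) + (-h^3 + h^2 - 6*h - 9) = -3*h^3 - 8*h^2 - 7*h - 17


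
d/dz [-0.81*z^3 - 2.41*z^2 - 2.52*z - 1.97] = -2.43*z^2 - 4.82*z - 2.52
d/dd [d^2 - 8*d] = 2*d - 8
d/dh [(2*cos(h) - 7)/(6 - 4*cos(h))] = 4*sin(h)/(2*cos(h) - 3)^2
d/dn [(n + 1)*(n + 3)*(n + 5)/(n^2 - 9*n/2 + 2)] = 2*(2*n^4 - 18*n^3 - 115*n^2 + 12*n + 227)/(4*n^4 - 36*n^3 + 97*n^2 - 72*n + 16)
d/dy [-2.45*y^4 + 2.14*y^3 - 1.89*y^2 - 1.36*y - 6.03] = -9.8*y^3 + 6.42*y^2 - 3.78*y - 1.36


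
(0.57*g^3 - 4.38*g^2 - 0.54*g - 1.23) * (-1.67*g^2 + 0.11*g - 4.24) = -0.9519*g^5 + 7.3773*g^4 - 1.9968*g^3 + 20.5659*g^2 + 2.1543*g + 5.2152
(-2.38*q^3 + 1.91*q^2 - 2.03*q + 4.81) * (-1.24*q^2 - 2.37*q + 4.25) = 2.9512*q^5 + 3.2722*q^4 - 12.1245*q^3 + 6.9642*q^2 - 20.0272*q + 20.4425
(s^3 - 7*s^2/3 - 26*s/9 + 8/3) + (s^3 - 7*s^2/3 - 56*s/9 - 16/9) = 2*s^3 - 14*s^2/3 - 82*s/9 + 8/9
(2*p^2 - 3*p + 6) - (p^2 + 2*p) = p^2 - 5*p + 6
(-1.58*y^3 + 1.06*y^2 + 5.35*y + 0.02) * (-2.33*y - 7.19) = 3.6814*y^4 + 8.8904*y^3 - 20.0869*y^2 - 38.5131*y - 0.1438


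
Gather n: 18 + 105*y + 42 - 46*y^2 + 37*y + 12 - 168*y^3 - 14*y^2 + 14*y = -168*y^3 - 60*y^2 + 156*y + 72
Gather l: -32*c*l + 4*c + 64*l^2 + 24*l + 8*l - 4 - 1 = 4*c + 64*l^2 + l*(32 - 32*c) - 5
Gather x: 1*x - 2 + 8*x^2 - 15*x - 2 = 8*x^2 - 14*x - 4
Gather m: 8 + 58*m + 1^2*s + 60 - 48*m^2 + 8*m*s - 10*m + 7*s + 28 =-48*m^2 + m*(8*s + 48) + 8*s + 96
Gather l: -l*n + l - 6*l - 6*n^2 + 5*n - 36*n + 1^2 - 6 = l*(-n - 5) - 6*n^2 - 31*n - 5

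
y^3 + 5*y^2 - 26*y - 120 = (y - 5)*(y + 4)*(y + 6)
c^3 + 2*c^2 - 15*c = c*(c - 3)*(c + 5)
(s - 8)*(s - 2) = s^2 - 10*s + 16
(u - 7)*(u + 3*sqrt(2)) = u^2 - 7*u + 3*sqrt(2)*u - 21*sqrt(2)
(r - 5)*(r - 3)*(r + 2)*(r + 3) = r^4 - 3*r^3 - 19*r^2 + 27*r + 90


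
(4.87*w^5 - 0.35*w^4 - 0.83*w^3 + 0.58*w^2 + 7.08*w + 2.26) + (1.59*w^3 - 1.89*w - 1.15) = 4.87*w^5 - 0.35*w^4 + 0.76*w^3 + 0.58*w^2 + 5.19*w + 1.11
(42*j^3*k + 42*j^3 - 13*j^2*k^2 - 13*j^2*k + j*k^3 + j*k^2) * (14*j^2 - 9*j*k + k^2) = 588*j^5*k + 588*j^5 - 560*j^4*k^2 - 560*j^4*k + 173*j^3*k^3 + 173*j^3*k^2 - 22*j^2*k^4 - 22*j^2*k^3 + j*k^5 + j*k^4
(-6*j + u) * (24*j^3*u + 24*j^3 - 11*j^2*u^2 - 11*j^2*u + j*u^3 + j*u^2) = -144*j^4*u - 144*j^4 + 90*j^3*u^2 + 90*j^3*u - 17*j^2*u^3 - 17*j^2*u^2 + j*u^4 + j*u^3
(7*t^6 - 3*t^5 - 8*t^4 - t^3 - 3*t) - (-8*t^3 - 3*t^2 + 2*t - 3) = 7*t^6 - 3*t^5 - 8*t^4 + 7*t^3 + 3*t^2 - 5*t + 3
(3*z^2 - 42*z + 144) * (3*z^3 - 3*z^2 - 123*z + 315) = 9*z^5 - 135*z^4 + 189*z^3 + 5679*z^2 - 30942*z + 45360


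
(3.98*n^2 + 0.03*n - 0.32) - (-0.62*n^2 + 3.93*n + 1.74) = 4.6*n^2 - 3.9*n - 2.06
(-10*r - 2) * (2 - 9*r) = 90*r^2 - 2*r - 4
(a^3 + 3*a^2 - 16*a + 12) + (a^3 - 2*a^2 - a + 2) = 2*a^3 + a^2 - 17*a + 14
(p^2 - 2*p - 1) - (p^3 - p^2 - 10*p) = -p^3 + 2*p^2 + 8*p - 1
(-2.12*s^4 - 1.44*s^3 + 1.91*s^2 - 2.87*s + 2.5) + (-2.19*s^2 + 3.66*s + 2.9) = -2.12*s^4 - 1.44*s^3 - 0.28*s^2 + 0.79*s + 5.4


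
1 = 1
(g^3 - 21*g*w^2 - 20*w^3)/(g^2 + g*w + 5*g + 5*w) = (g^2 - g*w - 20*w^2)/(g + 5)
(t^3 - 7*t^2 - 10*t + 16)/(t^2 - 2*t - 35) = (-t^3 + 7*t^2 + 10*t - 16)/(-t^2 + 2*t + 35)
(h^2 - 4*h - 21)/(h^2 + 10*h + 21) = (h - 7)/(h + 7)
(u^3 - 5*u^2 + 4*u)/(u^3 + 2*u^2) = (u^2 - 5*u + 4)/(u*(u + 2))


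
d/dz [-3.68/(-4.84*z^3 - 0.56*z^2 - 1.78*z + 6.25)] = (-53.4336*z^2 - 4.1216*z - 6.5504)/(4.84*z^3 + 0.56*z^2 + 1.78*z - 6.25)^2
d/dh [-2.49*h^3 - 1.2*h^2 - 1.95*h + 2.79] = -7.47*h^2 - 2.4*h - 1.95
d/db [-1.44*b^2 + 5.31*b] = 5.31 - 2.88*b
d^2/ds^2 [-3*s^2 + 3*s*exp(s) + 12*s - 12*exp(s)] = 3*s*exp(s) - 6*exp(s) - 6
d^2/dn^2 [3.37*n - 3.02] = 0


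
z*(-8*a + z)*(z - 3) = -8*a*z^2 + 24*a*z + z^3 - 3*z^2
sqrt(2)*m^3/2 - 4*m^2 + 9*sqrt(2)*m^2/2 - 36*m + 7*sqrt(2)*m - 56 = (m + 7)*(m - 4*sqrt(2))*(sqrt(2)*m/2 + sqrt(2))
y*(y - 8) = y^2 - 8*y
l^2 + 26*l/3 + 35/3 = (l + 5/3)*(l + 7)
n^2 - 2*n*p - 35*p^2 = (n - 7*p)*(n + 5*p)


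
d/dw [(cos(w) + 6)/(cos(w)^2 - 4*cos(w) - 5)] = (cos(w)^2 + 12*cos(w) - 19)*sin(w)/(sin(w)^2 + 4*cos(w) + 4)^2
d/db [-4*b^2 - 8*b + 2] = -8*b - 8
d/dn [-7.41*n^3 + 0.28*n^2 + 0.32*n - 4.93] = -22.23*n^2 + 0.56*n + 0.32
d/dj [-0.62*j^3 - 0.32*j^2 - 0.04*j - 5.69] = -1.86*j^2 - 0.64*j - 0.04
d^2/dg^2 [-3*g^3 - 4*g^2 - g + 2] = -18*g - 8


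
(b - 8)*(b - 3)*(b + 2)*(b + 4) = b^4 - 5*b^3 - 34*b^2 + 56*b + 192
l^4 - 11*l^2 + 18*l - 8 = (l - 2)*(l - 1)^2*(l + 4)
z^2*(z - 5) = z^3 - 5*z^2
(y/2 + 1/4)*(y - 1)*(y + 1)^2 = y^4/2 + 3*y^3/4 - y^2/4 - 3*y/4 - 1/4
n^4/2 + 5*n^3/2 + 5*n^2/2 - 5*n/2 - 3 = (n/2 + 1)*(n - 1)*(n + 1)*(n + 3)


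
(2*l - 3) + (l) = 3*l - 3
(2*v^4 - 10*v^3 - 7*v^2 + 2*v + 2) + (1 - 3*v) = 2*v^4 - 10*v^3 - 7*v^2 - v + 3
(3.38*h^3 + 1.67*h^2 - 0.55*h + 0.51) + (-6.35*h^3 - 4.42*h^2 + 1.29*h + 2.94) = -2.97*h^3 - 2.75*h^2 + 0.74*h + 3.45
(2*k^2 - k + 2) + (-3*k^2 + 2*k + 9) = -k^2 + k + 11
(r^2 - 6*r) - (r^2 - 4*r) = -2*r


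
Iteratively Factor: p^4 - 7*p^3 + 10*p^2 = (p)*(p^3 - 7*p^2 + 10*p) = p*(p - 2)*(p^2 - 5*p) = p^2*(p - 2)*(p - 5)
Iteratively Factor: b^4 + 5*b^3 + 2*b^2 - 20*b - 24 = (b + 2)*(b^3 + 3*b^2 - 4*b - 12) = (b - 2)*(b + 2)*(b^2 + 5*b + 6) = (b - 2)*(b + 2)*(b + 3)*(b + 2)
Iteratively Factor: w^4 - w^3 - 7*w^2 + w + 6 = (w + 2)*(w^3 - 3*w^2 - w + 3) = (w - 3)*(w + 2)*(w^2 - 1) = (w - 3)*(w - 1)*(w + 2)*(w + 1)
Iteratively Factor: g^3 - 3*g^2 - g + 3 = (g + 1)*(g^2 - 4*g + 3) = (g - 1)*(g + 1)*(g - 3)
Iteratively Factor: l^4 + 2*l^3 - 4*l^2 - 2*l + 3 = (l - 1)*(l^3 + 3*l^2 - l - 3) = (l - 1)*(l + 3)*(l^2 - 1) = (l - 1)^2*(l + 3)*(l + 1)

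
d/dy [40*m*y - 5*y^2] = 40*m - 10*y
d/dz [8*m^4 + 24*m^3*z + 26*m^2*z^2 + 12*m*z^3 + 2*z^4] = 24*m^3 + 52*m^2*z + 36*m*z^2 + 8*z^3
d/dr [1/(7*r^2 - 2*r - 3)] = 2*(1 - 7*r)/(-7*r^2 + 2*r + 3)^2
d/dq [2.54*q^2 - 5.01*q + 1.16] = 5.08*q - 5.01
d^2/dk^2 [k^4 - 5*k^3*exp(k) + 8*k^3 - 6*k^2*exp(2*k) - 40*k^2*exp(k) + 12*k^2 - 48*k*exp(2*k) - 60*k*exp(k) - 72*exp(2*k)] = -5*k^3*exp(k) - 24*k^2*exp(2*k) - 70*k^2*exp(k) + 12*k^2 - 240*k*exp(2*k) - 250*k*exp(k) + 48*k - 492*exp(2*k) - 200*exp(k) + 24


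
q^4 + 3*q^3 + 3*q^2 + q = q*(q + 1)^3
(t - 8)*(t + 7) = t^2 - t - 56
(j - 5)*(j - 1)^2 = j^3 - 7*j^2 + 11*j - 5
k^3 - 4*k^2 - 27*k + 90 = (k - 6)*(k - 3)*(k + 5)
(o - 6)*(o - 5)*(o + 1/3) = o^3 - 32*o^2/3 + 79*o/3 + 10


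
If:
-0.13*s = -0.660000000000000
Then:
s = 5.08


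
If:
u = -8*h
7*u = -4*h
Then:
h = 0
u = 0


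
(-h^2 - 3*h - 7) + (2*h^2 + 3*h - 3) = h^2 - 10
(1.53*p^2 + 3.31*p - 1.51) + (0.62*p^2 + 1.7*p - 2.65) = 2.15*p^2 + 5.01*p - 4.16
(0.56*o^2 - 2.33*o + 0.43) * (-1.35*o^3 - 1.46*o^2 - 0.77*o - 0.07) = -0.756*o^5 + 2.3279*o^4 + 2.3901*o^3 + 1.1271*o^2 - 0.168*o - 0.0301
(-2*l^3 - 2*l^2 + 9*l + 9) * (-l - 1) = 2*l^4 + 4*l^3 - 7*l^2 - 18*l - 9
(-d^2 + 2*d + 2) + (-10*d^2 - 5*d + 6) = -11*d^2 - 3*d + 8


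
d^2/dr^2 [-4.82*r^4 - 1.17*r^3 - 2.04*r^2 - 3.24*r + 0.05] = -57.84*r^2 - 7.02*r - 4.08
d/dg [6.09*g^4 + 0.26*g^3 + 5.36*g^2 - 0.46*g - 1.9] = 24.36*g^3 + 0.78*g^2 + 10.72*g - 0.46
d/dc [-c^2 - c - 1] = -2*c - 1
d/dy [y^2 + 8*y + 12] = 2*y + 8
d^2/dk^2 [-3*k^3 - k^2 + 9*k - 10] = -18*k - 2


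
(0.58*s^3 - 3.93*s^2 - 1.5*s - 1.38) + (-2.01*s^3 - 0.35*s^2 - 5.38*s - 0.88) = -1.43*s^3 - 4.28*s^2 - 6.88*s - 2.26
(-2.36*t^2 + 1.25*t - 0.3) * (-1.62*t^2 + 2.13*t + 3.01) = 3.8232*t^4 - 7.0518*t^3 - 3.9551*t^2 + 3.1235*t - 0.903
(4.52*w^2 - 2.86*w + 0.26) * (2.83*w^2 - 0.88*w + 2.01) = 12.7916*w^4 - 12.0714*w^3 + 12.3378*w^2 - 5.9774*w + 0.5226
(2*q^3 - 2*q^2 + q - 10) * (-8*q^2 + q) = -16*q^5 + 18*q^4 - 10*q^3 + 81*q^2 - 10*q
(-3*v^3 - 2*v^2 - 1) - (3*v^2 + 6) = -3*v^3 - 5*v^2 - 7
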